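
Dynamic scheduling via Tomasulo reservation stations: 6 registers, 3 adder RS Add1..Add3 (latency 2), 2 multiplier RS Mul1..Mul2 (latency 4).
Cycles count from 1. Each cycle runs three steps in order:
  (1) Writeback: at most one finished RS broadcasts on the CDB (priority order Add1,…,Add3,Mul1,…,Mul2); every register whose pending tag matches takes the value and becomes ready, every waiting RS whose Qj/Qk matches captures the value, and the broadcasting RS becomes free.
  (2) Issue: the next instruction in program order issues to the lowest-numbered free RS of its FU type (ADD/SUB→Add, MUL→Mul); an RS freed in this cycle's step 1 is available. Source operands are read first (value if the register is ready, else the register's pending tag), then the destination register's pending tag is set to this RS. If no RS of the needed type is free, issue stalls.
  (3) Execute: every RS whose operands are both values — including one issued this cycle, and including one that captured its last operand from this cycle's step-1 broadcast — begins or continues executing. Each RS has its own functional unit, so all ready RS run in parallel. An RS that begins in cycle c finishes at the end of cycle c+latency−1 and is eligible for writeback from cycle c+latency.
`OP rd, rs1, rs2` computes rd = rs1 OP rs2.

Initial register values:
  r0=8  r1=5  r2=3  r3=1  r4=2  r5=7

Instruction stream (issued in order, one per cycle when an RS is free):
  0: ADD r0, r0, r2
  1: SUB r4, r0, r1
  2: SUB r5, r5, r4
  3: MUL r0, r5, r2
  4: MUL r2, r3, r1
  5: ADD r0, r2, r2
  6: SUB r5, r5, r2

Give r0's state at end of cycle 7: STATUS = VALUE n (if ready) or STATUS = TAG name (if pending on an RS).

cycle 1: issue ADD r0<-Add1 // r0:Add1,r1:5,r2:3,r3:1,r4:2,r5:7
cycle 2: issue SUB r4<-Add2 // r0:Add1,r1:5,r2:3,r3:1,r4:Add2,r5:7
cycle 3: CDB Add1=11; issue SUB r5<-Add1 // r0:11,r1:5,r2:3,r3:1,r4:Add2,r5:Add1
cycle 4: issue MUL r0<-Mul1 // r0:Mul1,r1:5,r2:3,r3:1,r4:Add2,r5:Add1
cycle 5: CDB Add2=6; issue MUL r2<-Mul2 // r0:Mul1,r1:5,r2:Mul2,r3:1,r4:6,r5:Add1
cycle 6: issue ADD r0<-Add2 // r0:Add2,r1:5,r2:Mul2,r3:1,r4:6,r5:Add1
cycle 7: CDB Add1=1; issue SUB r5<-Add1 // r0:Add2,r1:5,r2:Mul2,r3:1,r4:6,r5:Add1

STATUS = TAG Add2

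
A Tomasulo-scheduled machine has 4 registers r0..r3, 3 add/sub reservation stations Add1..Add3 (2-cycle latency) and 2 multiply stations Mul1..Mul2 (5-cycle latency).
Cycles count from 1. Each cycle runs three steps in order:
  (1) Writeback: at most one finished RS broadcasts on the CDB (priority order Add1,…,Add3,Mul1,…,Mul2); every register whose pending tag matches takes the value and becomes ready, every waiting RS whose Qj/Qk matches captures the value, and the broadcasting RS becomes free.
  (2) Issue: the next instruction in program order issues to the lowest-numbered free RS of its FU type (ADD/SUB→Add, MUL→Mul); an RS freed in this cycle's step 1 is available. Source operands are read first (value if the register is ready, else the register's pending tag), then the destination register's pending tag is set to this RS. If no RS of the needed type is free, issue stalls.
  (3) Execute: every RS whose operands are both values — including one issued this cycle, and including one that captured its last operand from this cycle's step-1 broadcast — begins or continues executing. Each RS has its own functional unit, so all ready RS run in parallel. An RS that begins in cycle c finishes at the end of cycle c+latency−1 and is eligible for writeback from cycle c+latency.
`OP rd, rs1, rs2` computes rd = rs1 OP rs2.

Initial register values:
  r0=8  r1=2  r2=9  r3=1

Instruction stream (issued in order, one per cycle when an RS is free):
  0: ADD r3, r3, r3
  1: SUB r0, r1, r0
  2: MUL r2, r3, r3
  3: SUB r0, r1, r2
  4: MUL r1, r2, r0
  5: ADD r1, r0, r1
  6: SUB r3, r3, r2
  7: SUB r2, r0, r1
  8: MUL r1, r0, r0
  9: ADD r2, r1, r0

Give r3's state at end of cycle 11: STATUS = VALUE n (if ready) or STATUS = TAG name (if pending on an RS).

STATUS = VALUE -2

cycle 1: issue ADD r3<-Add1 // r0:8,r1:2,r2:9,r3:Add1
cycle 2: issue SUB r0<-Add2 // r0:Add2,r1:2,r2:9,r3:Add1
cycle 3: CDB Add1=2; issue MUL r2<-Mul1 // r0:Add2,r1:2,r2:Mul1,r3:2
cycle 4: CDB Add2=-6; issue SUB r0<-Add1 // r0:Add1,r1:2,r2:Mul1,r3:2
cycle 5: issue MUL r1<-Mul2 // r0:Add1,r1:Mul2,r2:Mul1,r3:2
cycle 6: issue ADD r1<-Add2 // r0:Add1,r1:Add2,r2:Mul1,r3:2
cycle 7: issue SUB r3<-Add3 // r0:Add1,r1:Add2,r2:Mul1,r3:Add3
cycle 8: CDB Mul1=4; stall // r0:Add1,r1:Add2,r2:4,r3:Add3
cycle 9: stall // r0:Add1,r1:Add2,r2:4,r3:Add3
cycle 10: CDB Add1=-2; issue SUB r2<-Add1 // r0:-2,r1:Add2,r2:Add1,r3:Add3
cycle 11: CDB Add3=-2; issue MUL r1<-Mul1 // r0:-2,r1:Mul1,r2:Add1,r3:-2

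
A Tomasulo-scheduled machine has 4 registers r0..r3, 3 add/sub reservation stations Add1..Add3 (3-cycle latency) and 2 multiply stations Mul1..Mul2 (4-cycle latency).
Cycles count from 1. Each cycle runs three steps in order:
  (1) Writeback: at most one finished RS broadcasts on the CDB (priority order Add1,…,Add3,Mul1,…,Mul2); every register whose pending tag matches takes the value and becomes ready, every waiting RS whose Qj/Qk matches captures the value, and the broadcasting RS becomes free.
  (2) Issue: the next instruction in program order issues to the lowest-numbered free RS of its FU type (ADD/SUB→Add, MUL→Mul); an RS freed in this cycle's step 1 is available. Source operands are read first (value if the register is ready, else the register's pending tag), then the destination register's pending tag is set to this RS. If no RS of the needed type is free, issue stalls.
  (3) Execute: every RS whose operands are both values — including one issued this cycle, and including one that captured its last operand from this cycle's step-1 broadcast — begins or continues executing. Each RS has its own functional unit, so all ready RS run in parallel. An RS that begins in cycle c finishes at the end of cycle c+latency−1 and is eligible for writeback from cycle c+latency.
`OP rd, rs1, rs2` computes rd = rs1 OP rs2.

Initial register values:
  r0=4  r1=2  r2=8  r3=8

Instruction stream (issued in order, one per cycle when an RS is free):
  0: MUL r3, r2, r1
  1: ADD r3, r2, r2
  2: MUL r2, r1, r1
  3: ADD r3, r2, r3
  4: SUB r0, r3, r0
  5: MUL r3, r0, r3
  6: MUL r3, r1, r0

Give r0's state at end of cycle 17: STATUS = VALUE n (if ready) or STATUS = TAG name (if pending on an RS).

c1: issue MUL r3<-Mul1 | r0:4,r1:2,r2:8,r3:Mul1
c2: issue ADD r3<-Add1 | r0:4,r1:2,r2:8,r3:Add1
c3: issue MUL r2<-Mul2 | r0:4,r1:2,r2:Mul2,r3:Add1
c4: issue ADD r3<-Add2 | r0:4,r1:2,r2:Mul2,r3:Add2
c5: CDB Add1=16; issue SUB r0<-Add1 | r0:Add1,r1:2,r2:Mul2,r3:Add2
c6: CDB Mul1=16; issue MUL r3<-Mul1 | r0:Add1,r1:2,r2:Mul2,r3:Mul1
c7: CDB Mul2=4; issue MUL r3<-Mul2 | r0:Add1,r1:2,r2:4,r3:Mul2
c8: - | r0:Add1,r1:2,r2:4,r3:Mul2
c9: - | r0:Add1,r1:2,r2:4,r3:Mul2
c10: CDB Add2=20 | r0:Add1,r1:2,r2:4,r3:Mul2
c11: - | r0:Add1,r1:2,r2:4,r3:Mul2
c12: - | r0:Add1,r1:2,r2:4,r3:Mul2
c13: CDB Add1=16 | r0:16,r1:2,r2:4,r3:Mul2
c14: - | r0:16,r1:2,r2:4,r3:Mul2
c15: - | r0:16,r1:2,r2:4,r3:Mul2
c16: - | r0:16,r1:2,r2:4,r3:Mul2
c17: CDB Mul1=320 | r0:16,r1:2,r2:4,r3:Mul2

STATUS = VALUE 16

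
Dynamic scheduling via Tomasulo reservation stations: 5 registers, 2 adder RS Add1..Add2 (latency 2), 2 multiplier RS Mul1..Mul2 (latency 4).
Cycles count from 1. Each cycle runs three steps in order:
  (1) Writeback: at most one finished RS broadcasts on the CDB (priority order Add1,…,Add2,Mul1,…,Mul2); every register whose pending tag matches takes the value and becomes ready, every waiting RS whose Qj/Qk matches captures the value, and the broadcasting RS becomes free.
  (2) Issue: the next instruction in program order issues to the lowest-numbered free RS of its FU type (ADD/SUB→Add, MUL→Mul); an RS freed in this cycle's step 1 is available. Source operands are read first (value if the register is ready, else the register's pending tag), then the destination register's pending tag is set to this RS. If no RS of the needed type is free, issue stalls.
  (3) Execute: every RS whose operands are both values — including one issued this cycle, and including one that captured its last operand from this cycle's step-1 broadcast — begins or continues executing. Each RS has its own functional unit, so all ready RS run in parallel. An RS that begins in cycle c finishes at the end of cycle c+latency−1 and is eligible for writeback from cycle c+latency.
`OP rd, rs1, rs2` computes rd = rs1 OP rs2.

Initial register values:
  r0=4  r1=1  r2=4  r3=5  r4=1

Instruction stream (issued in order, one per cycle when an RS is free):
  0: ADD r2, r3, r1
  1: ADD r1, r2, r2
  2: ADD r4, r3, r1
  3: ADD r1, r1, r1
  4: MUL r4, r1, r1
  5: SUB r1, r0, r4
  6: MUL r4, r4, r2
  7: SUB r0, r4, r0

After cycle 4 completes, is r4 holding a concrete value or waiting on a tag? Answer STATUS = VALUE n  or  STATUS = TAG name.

STATUS = TAG Add1

c1: issue ADD r2<-Add1 | r0:4,r1:1,r2:Add1,r3:5,r4:1
c2: issue ADD r1<-Add2 | r0:4,r1:Add2,r2:Add1,r3:5,r4:1
c3: CDB Add1=6; issue ADD r4<-Add1 | r0:4,r1:Add2,r2:6,r3:5,r4:Add1
c4: stall | r0:4,r1:Add2,r2:6,r3:5,r4:Add1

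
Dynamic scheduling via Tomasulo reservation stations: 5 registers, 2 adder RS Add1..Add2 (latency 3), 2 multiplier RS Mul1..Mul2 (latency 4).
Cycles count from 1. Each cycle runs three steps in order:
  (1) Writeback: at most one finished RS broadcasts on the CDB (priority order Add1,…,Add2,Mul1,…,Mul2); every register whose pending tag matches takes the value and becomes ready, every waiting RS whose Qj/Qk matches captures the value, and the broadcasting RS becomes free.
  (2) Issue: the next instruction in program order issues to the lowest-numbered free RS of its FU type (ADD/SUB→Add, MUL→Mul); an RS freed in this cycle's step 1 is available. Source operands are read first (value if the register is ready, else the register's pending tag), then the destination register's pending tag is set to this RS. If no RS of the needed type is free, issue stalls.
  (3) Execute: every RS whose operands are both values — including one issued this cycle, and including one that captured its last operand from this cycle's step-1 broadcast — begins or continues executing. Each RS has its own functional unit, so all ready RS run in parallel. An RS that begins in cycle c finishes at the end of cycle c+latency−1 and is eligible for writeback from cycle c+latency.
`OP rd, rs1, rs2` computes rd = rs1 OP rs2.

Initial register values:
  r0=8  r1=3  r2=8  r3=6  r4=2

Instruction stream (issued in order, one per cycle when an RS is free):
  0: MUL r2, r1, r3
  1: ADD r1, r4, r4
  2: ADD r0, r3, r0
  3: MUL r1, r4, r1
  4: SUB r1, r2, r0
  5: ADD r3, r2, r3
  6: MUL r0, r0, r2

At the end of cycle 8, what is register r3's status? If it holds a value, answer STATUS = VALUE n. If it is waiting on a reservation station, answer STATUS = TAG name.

c1: issue MUL r2<-Mul1 | r0:8,r1:3,r2:Mul1,r3:6,r4:2
c2: issue ADD r1<-Add1 | r0:8,r1:Add1,r2:Mul1,r3:6,r4:2
c3: issue ADD r0<-Add2 | r0:Add2,r1:Add1,r2:Mul1,r3:6,r4:2
c4: issue MUL r1<-Mul2 | r0:Add2,r1:Mul2,r2:Mul1,r3:6,r4:2
c5: CDB Add1=4; issue SUB r1<-Add1 | r0:Add2,r1:Add1,r2:Mul1,r3:6,r4:2
c6: CDB Add2=14; issue ADD r3<-Add2 | r0:14,r1:Add1,r2:Mul1,r3:Add2,r4:2
c7: CDB Mul1=18; issue MUL r0<-Mul1 | r0:Mul1,r1:Add1,r2:18,r3:Add2,r4:2
c8: - | r0:Mul1,r1:Add1,r2:18,r3:Add2,r4:2

STATUS = TAG Add2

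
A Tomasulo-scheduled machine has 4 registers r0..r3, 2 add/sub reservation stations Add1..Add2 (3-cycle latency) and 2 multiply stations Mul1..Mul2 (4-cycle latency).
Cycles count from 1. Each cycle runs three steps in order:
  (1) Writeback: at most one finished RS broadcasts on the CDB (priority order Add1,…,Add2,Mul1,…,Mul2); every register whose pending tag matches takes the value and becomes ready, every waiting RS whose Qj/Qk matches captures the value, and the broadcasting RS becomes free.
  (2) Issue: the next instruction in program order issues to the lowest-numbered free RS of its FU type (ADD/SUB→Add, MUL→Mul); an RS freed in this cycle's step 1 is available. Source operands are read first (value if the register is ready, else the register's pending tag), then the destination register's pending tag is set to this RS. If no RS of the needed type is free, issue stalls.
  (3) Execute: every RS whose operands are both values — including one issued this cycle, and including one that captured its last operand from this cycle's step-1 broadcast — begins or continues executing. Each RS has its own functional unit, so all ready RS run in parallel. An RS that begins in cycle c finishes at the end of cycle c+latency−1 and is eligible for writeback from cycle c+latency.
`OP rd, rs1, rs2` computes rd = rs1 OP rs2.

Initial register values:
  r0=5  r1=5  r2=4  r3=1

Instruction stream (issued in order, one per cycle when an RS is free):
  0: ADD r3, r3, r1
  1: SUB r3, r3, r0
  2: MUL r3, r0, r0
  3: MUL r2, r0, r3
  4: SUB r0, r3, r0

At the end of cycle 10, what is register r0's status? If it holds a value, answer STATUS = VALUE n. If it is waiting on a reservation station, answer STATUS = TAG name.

cycle 1: issue ADD r3<-Add1 // r0:5,r1:5,r2:4,r3:Add1
cycle 2: issue SUB r3<-Add2 // r0:5,r1:5,r2:4,r3:Add2
cycle 3: issue MUL r3<-Mul1 // r0:5,r1:5,r2:4,r3:Mul1
cycle 4: CDB Add1=6; issue MUL r2<-Mul2 // r0:5,r1:5,r2:Mul2,r3:Mul1
cycle 5: issue SUB r0<-Add1 // r0:Add1,r1:5,r2:Mul2,r3:Mul1
cycle 6: - // r0:Add1,r1:5,r2:Mul2,r3:Mul1
cycle 7: CDB Add2=1 // r0:Add1,r1:5,r2:Mul2,r3:Mul1
cycle 8: CDB Mul1=25 // r0:Add1,r1:5,r2:Mul2,r3:25
cycle 9: - // r0:Add1,r1:5,r2:Mul2,r3:25
cycle 10: - // r0:Add1,r1:5,r2:Mul2,r3:25

STATUS = TAG Add1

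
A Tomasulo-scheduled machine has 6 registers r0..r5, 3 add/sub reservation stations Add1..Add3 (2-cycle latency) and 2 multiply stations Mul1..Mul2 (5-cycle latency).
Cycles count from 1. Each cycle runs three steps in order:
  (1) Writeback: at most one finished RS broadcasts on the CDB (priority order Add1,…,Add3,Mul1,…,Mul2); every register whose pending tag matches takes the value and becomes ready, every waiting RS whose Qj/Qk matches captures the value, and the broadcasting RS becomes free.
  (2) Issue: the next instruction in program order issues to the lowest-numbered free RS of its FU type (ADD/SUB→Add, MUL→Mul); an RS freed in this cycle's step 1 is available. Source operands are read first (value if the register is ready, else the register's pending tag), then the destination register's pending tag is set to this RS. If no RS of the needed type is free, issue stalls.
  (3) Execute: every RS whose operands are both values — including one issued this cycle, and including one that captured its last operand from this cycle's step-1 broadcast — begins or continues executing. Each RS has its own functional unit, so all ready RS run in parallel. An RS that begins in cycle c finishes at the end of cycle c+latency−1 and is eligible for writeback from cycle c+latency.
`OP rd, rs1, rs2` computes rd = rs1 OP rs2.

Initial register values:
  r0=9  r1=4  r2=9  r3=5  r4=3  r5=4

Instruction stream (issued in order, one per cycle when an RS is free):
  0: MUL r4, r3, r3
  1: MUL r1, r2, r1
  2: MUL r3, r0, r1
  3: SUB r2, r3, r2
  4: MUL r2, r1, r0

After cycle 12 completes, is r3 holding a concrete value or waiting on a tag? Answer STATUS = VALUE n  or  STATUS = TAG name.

STATUS = VALUE 324

  c1: issue MUL r4<-Mul1  regs: r0:9,r1:4,r2:9,r3:5,r4:Mul1,r5:4
  c2: issue MUL r1<-Mul2  regs: r0:9,r1:Mul2,r2:9,r3:5,r4:Mul1,r5:4
  c3: stall  regs: r0:9,r1:Mul2,r2:9,r3:5,r4:Mul1,r5:4
  c4: stall  regs: r0:9,r1:Mul2,r2:9,r3:5,r4:Mul1,r5:4
  c5: stall  regs: r0:9,r1:Mul2,r2:9,r3:5,r4:Mul1,r5:4
  c6: CDB Mul1=25; issue MUL r3<-Mul1  regs: r0:9,r1:Mul2,r2:9,r3:Mul1,r4:25,r5:4
  c7: CDB Mul2=36; issue SUB r2<-Add1  regs: r0:9,r1:36,r2:Add1,r3:Mul1,r4:25,r5:4
  c8: issue MUL r2<-Mul2  regs: r0:9,r1:36,r2:Mul2,r3:Mul1,r4:25,r5:4
  c9: -  regs: r0:9,r1:36,r2:Mul2,r3:Mul1,r4:25,r5:4
  c10: -  regs: r0:9,r1:36,r2:Mul2,r3:Mul1,r4:25,r5:4
  c11: -  regs: r0:9,r1:36,r2:Mul2,r3:Mul1,r4:25,r5:4
  c12: CDB Mul1=324  regs: r0:9,r1:36,r2:Mul2,r3:324,r4:25,r5:4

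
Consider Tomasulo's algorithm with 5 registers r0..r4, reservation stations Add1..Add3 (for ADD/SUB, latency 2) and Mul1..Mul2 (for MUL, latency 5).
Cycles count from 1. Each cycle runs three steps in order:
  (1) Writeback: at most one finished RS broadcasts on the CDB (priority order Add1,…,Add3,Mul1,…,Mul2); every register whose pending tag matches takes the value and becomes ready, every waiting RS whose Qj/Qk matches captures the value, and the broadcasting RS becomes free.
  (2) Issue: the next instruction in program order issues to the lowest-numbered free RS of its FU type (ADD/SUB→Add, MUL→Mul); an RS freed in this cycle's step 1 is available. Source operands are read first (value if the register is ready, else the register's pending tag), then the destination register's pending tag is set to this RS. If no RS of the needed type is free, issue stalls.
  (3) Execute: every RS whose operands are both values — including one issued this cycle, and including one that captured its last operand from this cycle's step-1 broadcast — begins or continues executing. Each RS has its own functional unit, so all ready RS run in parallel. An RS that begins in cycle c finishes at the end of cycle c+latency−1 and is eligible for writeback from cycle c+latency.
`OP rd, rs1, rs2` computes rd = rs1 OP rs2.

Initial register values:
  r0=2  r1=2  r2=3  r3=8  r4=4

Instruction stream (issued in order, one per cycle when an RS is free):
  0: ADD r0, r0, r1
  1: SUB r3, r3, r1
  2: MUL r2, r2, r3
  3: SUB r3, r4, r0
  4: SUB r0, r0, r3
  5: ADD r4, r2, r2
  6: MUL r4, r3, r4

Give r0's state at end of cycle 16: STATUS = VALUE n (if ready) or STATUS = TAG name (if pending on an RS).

  c1: issue ADD r0<-Add1  regs: r0:Add1,r1:2,r2:3,r3:8,r4:4
  c2: issue SUB r3<-Add2  regs: r0:Add1,r1:2,r2:3,r3:Add2,r4:4
  c3: CDB Add1=4; issue MUL r2<-Mul1  regs: r0:4,r1:2,r2:Mul1,r3:Add2,r4:4
  c4: CDB Add2=6; issue SUB r3<-Add1  regs: r0:4,r1:2,r2:Mul1,r3:Add1,r4:4
  c5: issue SUB r0<-Add2  regs: r0:Add2,r1:2,r2:Mul1,r3:Add1,r4:4
  c6: CDB Add1=0; issue ADD r4<-Add1  regs: r0:Add2,r1:2,r2:Mul1,r3:0,r4:Add1
  c7: issue MUL r4<-Mul2  regs: r0:Add2,r1:2,r2:Mul1,r3:0,r4:Mul2
  c8: CDB Add2=4  regs: r0:4,r1:2,r2:Mul1,r3:0,r4:Mul2
  c9: CDB Mul1=18  regs: r0:4,r1:2,r2:18,r3:0,r4:Mul2
  c10: -  regs: r0:4,r1:2,r2:18,r3:0,r4:Mul2
  c11: CDB Add1=36  regs: r0:4,r1:2,r2:18,r3:0,r4:Mul2
  c12: -  regs: r0:4,r1:2,r2:18,r3:0,r4:Mul2
  c13: -  regs: r0:4,r1:2,r2:18,r3:0,r4:Mul2
  c14: -  regs: r0:4,r1:2,r2:18,r3:0,r4:Mul2
  c15: -  regs: r0:4,r1:2,r2:18,r3:0,r4:Mul2
  c16: CDB Mul2=0  regs: r0:4,r1:2,r2:18,r3:0,r4:0

STATUS = VALUE 4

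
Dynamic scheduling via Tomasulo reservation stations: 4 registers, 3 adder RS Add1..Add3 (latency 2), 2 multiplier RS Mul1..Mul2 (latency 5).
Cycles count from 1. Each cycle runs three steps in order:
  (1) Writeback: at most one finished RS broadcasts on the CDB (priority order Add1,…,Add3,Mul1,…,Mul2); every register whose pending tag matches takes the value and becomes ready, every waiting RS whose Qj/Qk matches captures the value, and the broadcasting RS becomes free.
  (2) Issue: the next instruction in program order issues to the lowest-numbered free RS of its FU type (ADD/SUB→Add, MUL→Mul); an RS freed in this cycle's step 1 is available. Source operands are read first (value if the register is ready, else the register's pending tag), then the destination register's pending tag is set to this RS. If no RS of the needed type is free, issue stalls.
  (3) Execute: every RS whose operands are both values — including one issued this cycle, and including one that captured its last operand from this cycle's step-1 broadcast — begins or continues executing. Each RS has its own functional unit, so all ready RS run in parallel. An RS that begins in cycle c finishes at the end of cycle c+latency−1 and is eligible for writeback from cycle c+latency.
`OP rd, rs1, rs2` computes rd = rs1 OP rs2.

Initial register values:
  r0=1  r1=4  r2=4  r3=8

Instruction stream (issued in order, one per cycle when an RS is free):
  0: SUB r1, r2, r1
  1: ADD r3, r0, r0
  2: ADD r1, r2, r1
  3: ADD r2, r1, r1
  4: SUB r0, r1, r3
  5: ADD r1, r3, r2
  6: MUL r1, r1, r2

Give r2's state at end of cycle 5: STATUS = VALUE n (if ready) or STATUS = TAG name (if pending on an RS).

STATUS = TAG Add2

cycle 1: issue SUB r1<-Add1 // r0:1,r1:Add1,r2:4,r3:8
cycle 2: issue ADD r3<-Add2 // r0:1,r1:Add1,r2:4,r3:Add2
cycle 3: CDB Add1=0; issue ADD r1<-Add1 // r0:1,r1:Add1,r2:4,r3:Add2
cycle 4: CDB Add2=2; issue ADD r2<-Add2 // r0:1,r1:Add1,r2:Add2,r3:2
cycle 5: CDB Add1=4; issue SUB r0<-Add1 // r0:Add1,r1:4,r2:Add2,r3:2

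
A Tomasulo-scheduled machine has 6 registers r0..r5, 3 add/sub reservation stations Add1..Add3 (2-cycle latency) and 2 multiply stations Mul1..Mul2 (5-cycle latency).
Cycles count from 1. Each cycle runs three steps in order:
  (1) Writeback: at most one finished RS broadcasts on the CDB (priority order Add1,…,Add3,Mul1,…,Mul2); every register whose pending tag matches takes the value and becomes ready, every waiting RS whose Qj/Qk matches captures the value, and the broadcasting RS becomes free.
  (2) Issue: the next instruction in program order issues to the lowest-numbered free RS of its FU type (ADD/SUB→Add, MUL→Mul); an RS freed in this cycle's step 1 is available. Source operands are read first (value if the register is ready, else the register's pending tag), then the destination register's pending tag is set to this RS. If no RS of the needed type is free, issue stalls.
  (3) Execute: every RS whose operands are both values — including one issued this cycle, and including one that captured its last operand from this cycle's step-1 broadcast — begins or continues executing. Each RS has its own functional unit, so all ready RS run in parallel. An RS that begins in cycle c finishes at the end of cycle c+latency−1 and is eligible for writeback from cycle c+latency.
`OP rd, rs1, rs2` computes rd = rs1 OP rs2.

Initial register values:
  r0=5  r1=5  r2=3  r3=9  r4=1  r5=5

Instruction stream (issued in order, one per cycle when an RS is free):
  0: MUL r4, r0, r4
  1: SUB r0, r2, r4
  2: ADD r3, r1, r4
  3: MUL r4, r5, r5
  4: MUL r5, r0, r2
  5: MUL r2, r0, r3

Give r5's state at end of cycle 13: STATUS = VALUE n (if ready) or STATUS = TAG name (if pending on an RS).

c1: issue MUL r4<-Mul1 | r0:5,r1:5,r2:3,r3:9,r4:Mul1,r5:5
c2: issue SUB r0<-Add1 | r0:Add1,r1:5,r2:3,r3:9,r4:Mul1,r5:5
c3: issue ADD r3<-Add2 | r0:Add1,r1:5,r2:3,r3:Add2,r4:Mul1,r5:5
c4: issue MUL r4<-Mul2 | r0:Add1,r1:5,r2:3,r3:Add2,r4:Mul2,r5:5
c5: stall | r0:Add1,r1:5,r2:3,r3:Add2,r4:Mul2,r5:5
c6: CDB Mul1=5; issue MUL r5<-Mul1 | r0:Add1,r1:5,r2:3,r3:Add2,r4:Mul2,r5:Mul1
c7: stall | r0:Add1,r1:5,r2:3,r3:Add2,r4:Mul2,r5:Mul1
c8: CDB Add1=-2; stall | r0:-2,r1:5,r2:3,r3:Add2,r4:Mul2,r5:Mul1
c9: CDB Add2=10; stall | r0:-2,r1:5,r2:3,r3:10,r4:Mul2,r5:Mul1
c10: CDB Mul2=25; issue MUL r2<-Mul2 | r0:-2,r1:5,r2:Mul2,r3:10,r4:25,r5:Mul1
c11: - | r0:-2,r1:5,r2:Mul2,r3:10,r4:25,r5:Mul1
c12: - | r0:-2,r1:5,r2:Mul2,r3:10,r4:25,r5:Mul1
c13: CDB Mul1=-6 | r0:-2,r1:5,r2:Mul2,r3:10,r4:25,r5:-6

STATUS = VALUE -6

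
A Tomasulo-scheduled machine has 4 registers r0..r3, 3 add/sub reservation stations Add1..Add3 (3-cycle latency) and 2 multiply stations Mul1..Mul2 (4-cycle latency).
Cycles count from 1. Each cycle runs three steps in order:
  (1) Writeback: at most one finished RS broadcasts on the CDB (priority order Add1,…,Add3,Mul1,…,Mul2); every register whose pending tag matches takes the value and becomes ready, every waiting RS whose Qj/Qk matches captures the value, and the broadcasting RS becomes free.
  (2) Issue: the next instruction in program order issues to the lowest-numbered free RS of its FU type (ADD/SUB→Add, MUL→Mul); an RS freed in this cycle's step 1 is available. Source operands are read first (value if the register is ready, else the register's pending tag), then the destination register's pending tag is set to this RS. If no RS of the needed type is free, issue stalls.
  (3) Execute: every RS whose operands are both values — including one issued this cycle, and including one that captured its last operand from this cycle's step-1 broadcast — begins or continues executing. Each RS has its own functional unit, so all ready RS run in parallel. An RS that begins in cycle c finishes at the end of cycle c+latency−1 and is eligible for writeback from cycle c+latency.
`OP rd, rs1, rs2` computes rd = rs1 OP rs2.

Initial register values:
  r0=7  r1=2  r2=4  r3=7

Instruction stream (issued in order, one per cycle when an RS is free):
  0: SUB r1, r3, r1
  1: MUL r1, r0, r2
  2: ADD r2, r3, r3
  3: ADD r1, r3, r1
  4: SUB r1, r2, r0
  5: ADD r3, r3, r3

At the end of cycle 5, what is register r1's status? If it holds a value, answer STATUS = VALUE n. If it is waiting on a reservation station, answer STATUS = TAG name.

STATUS = TAG Add3

  c1: issue SUB r1<-Add1  regs: r0:7,r1:Add1,r2:4,r3:7
  c2: issue MUL r1<-Mul1  regs: r0:7,r1:Mul1,r2:4,r3:7
  c3: issue ADD r2<-Add2  regs: r0:7,r1:Mul1,r2:Add2,r3:7
  c4: CDB Add1=5; issue ADD r1<-Add1  regs: r0:7,r1:Add1,r2:Add2,r3:7
  c5: issue SUB r1<-Add3  regs: r0:7,r1:Add3,r2:Add2,r3:7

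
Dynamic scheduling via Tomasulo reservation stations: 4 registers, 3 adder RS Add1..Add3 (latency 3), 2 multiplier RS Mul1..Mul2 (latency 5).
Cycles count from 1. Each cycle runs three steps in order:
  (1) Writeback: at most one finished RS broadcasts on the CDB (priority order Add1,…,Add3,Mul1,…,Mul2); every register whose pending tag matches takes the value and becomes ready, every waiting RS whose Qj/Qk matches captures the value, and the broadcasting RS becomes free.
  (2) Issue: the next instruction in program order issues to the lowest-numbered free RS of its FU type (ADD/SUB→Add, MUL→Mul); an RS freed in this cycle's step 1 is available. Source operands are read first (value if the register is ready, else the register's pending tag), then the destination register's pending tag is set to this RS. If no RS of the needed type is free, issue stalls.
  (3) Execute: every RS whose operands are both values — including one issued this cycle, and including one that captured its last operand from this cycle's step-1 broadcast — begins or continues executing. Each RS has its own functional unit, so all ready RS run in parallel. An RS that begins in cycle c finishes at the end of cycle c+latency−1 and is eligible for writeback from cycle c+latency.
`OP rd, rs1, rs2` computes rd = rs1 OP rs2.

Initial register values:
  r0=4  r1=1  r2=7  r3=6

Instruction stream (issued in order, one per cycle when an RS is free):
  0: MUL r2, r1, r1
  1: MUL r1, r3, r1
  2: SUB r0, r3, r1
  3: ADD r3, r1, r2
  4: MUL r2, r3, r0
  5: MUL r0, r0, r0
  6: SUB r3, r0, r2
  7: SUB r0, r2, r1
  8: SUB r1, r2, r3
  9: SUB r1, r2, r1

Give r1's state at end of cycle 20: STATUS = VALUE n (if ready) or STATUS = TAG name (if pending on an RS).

cycle 1: issue MUL r2<-Mul1 // r0:4,r1:1,r2:Mul1,r3:6
cycle 2: issue MUL r1<-Mul2 // r0:4,r1:Mul2,r2:Mul1,r3:6
cycle 3: issue SUB r0<-Add1 // r0:Add1,r1:Mul2,r2:Mul1,r3:6
cycle 4: issue ADD r3<-Add2 // r0:Add1,r1:Mul2,r2:Mul1,r3:Add2
cycle 5: stall // r0:Add1,r1:Mul2,r2:Mul1,r3:Add2
cycle 6: CDB Mul1=1; issue MUL r2<-Mul1 // r0:Add1,r1:Mul2,r2:Mul1,r3:Add2
cycle 7: CDB Mul2=6; issue MUL r0<-Mul2 // r0:Mul2,r1:6,r2:Mul1,r3:Add2
cycle 8: issue SUB r3<-Add3 // r0:Mul2,r1:6,r2:Mul1,r3:Add3
cycle 9: stall // r0:Mul2,r1:6,r2:Mul1,r3:Add3
cycle 10: CDB Add1=0; issue SUB r0<-Add1 // r0:Add1,r1:6,r2:Mul1,r3:Add3
cycle 11: CDB Add2=7; issue SUB r1<-Add2 // r0:Add1,r1:Add2,r2:Mul1,r3:Add3
cycle 12: stall // r0:Add1,r1:Add2,r2:Mul1,r3:Add3
cycle 13: stall // r0:Add1,r1:Add2,r2:Mul1,r3:Add3
cycle 14: stall // r0:Add1,r1:Add2,r2:Mul1,r3:Add3
cycle 15: CDB Mul2=0; stall // r0:Add1,r1:Add2,r2:Mul1,r3:Add3
cycle 16: CDB Mul1=0; stall // r0:Add1,r1:Add2,r2:0,r3:Add3
cycle 17: stall // r0:Add1,r1:Add2,r2:0,r3:Add3
cycle 18: stall // r0:Add1,r1:Add2,r2:0,r3:Add3
cycle 19: CDB Add1=-6; issue SUB r1<-Add1 // r0:-6,r1:Add1,r2:0,r3:Add3
cycle 20: CDB Add3=0 // r0:-6,r1:Add1,r2:0,r3:0

STATUS = TAG Add1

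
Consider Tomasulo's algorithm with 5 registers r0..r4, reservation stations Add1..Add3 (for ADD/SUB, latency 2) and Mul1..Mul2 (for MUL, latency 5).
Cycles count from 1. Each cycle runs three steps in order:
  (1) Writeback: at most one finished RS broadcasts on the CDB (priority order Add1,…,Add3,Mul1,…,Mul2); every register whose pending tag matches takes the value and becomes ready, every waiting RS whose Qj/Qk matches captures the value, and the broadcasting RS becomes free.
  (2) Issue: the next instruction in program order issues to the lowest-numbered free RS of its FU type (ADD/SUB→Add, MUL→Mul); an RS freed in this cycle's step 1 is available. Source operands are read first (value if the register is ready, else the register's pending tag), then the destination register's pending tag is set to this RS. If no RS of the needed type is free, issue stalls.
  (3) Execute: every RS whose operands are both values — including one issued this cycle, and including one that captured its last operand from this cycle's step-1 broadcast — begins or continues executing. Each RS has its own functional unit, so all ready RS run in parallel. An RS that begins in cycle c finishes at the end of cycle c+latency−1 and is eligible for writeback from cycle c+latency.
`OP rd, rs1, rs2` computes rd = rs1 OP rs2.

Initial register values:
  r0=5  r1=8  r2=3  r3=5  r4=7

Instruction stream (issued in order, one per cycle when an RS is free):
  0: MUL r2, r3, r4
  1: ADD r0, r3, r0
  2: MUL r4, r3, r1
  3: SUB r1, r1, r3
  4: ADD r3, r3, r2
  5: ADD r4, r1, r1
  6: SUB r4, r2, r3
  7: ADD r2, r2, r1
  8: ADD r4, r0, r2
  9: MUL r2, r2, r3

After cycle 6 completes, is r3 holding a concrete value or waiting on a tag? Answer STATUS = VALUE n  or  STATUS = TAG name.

  c1: issue MUL r2<-Mul1  regs: r0:5,r1:8,r2:Mul1,r3:5,r4:7
  c2: issue ADD r0<-Add1  regs: r0:Add1,r1:8,r2:Mul1,r3:5,r4:7
  c3: issue MUL r4<-Mul2  regs: r0:Add1,r1:8,r2:Mul1,r3:5,r4:Mul2
  c4: CDB Add1=10; issue SUB r1<-Add1  regs: r0:10,r1:Add1,r2:Mul1,r3:5,r4:Mul2
  c5: issue ADD r3<-Add2  regs: r0:10,r1:Add1,r2:Mul1,r3:Add2,r4:Mul2
  c6: CDB Add1=3; issue ADD r4<-Add1  regs: r0:10,r1:3,r2:Mul1,r3:Add2,r4:Add1

STATUS = TAG Add2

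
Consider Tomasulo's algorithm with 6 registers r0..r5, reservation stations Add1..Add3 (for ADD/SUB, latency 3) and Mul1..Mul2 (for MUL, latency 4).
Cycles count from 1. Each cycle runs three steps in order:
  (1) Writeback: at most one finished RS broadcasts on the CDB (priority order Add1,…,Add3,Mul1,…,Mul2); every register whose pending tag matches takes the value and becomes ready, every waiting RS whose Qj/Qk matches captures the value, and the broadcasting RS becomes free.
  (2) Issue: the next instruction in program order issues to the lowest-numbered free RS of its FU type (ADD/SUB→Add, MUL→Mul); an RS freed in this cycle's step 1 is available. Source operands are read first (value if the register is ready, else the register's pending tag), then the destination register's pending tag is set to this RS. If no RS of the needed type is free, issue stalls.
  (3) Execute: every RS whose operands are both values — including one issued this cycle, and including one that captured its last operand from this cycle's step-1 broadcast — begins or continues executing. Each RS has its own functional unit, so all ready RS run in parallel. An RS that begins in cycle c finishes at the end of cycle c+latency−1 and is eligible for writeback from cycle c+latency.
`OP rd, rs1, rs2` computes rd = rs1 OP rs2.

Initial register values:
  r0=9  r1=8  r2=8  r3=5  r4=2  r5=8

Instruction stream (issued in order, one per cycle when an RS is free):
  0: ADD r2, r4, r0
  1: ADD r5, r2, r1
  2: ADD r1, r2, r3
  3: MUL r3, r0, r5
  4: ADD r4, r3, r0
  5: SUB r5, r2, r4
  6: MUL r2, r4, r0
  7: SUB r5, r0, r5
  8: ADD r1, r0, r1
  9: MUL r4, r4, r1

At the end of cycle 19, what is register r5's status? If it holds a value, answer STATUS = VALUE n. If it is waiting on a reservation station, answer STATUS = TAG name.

cycle 1: issue ADD r2<-Add1 // r0:9,r1:8,r2:Add1,r3:5,r4:2,r5:8
cycle 2: issue ADD r5<-Add2 // r0:9,r1:8,r2:Add1,r3:5,r4:2,r5:Add2
cycle 3: issue ADD r1<-Add3 // r0:9,r1:Add3,r2:Add1,r3:5,r4:2,r5:Add2
cycle 4: CDB Add1=11; issue MUL r3<-Mul1 // r0:9,r1:Add3,r2:11,r3:Mul1,r4:2,r5:Add2
cycle 5: issue ADD r4<-Add1 // r0:9,r1:Add3,r2:11,r3:Mul1,r4:Add1,r5:Add2
cycle 6: stall // r0:9,r1:Add3,r2:11,r3:Mul1,r4:Add1,r5:Add2
cycle 7: CDB Add2=19; issue SUB r5<-Add2 // r0:9,r1:Add3,r2:11,r3:Mul1,r4:Add1,r5:Add2
cycle 8: CDB Add3=16; issue MUL r2<-Mul2 // r0:9,r1:16,r2:Mul2,r3:Mul1,r4:Add1,r5:Add2
cycle 9: issue SUB r5<-Add3 // r0:9,r1:16,r2:Mul2,r3:Mul1,r4:Add1,r5:Add3
cycle 10: stall // r0:9,r1:16,r2:Mul2,r3:Mul1,r4:Add1,r5:Add3
cycle 11: CDB Mul1=171; stall // r0:9,r1:16,r2:Mul2,r3:171,r4:Add1,r5:Add3
cycle 12: stall // r0:9,r1:16,r2:Mul2,r3:171,r4:Add1,r5:Add3
cycle 13: stall // r0:9,r1:16,r2:Mul2,r3:171,r4:Add1,r5:Add3
cycle 14: CDB Add1=180; issue ADD r1<-Add1 // r0:9,r1:Add1,r2:Mul2,r3:171,r4:180,r5:Add3
cycle 15: issue MUL r4<-Mul1 // r0:9,r1:Add1,r2:Mul2,r3:171,r4:Mul1,r5:Add3
cycle 16: - // r0:9,r1:Add1,r2:Mul2,r3:171,r4:Mul1,r5:Add3
cycle 17: CDB Add1=25 // r0:9,r1:25,r2:Mul2,r3:171,r4:Mul1,r5:Add3
cycle 18: CDB Add2=-169 // r0:9,r1:25,r2:Mul2,r3:171,r4:Mul1,r5:Add3
cycle 19: CDB Mul2=1620 // r0:9,r1:25,r2:1620,r3:171,r4:Mul1,r5:Add3

STATUS = TAG Add3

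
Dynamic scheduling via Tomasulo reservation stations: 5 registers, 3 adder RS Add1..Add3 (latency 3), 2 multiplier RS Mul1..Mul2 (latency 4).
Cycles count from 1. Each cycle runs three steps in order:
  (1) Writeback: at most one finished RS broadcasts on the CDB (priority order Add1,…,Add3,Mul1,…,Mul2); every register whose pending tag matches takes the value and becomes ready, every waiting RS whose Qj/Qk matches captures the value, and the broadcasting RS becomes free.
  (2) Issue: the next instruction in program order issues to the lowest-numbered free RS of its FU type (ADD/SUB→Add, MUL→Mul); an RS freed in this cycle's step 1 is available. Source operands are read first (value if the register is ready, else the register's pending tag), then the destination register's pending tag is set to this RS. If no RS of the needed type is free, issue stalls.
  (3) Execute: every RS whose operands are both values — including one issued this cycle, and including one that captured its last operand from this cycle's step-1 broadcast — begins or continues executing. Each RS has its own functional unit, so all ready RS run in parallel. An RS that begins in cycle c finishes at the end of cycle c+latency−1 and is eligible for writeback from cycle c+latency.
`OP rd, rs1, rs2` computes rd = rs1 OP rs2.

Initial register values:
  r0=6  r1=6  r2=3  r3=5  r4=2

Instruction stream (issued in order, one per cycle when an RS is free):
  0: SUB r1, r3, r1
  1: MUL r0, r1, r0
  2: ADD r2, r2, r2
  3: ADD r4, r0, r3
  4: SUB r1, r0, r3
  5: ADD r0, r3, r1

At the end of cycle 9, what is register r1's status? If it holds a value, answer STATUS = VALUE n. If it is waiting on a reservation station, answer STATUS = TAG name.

STATUS = TAG Add3

cycle 1: issue SUB r1<-Add1 // r0:6,r1:Add1,r2:3,r3:5,r4:2
cycle 2: issue MUL r0<-Mul1 // r0:Mul1,r1:Add1,r2:3,r3:5,r4:2
cycle 3: issue ADD r2<-Add2 // r0:Mul1,r1:Add1,r2:Add2,r3:5,r4:2
cycle 4: CDB Add1=-1; issue ADD r4<-Add1 // r0:Mul1,r1:-1,r2:Add2,r3:5,r4:Add1
cycle 5: issue SUB r1<-Add3 // r0:Mul1,r1:Add3,r2:Add2,r3:5,r4:Add1
cycle 6: CDB Add2=6; issue ADD r0<-Add2 // r0:Add2,r1:Add3,r2:6,r3:5,r4:Add1
cycle 7: - // r0:Add2,r1:Add3,r2:6,r3:5,r4:Add1
cycle 8: CDB Mul1=-6 // r0:Add2,r1:Add3,r2:6,r3:5,r4:Add1
cycle 9: - // r0:Add2,r1:Add3,r2:6,r3:5,r4:Add1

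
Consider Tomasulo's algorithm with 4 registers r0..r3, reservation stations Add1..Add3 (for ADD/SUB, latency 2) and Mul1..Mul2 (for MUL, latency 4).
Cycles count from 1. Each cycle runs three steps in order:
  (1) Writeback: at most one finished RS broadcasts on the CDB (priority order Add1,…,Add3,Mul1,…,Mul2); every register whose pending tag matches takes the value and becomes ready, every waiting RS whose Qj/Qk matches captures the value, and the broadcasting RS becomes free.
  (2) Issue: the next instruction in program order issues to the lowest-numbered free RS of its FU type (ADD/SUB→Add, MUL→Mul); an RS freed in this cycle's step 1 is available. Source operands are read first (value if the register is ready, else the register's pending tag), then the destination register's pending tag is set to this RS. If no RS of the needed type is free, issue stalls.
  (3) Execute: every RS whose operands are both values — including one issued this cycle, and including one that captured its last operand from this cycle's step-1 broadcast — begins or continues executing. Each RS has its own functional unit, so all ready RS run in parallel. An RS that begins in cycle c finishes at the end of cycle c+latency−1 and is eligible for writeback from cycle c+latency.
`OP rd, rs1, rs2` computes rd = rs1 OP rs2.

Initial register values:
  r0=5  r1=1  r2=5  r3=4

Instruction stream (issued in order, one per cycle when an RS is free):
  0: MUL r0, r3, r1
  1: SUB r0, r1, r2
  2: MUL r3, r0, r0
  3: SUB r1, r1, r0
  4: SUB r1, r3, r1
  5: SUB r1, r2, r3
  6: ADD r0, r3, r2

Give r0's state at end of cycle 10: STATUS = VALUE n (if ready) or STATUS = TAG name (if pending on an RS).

c1: issue MUL r0<-Mul1 | r0:Mul1,r1:1,r2:5,r3:4
c2: issue SUB r0<-Add1 | r0:Add1,r1:1,r2:5,r3:4
c3: issue MUL r3<-Mul2 | r0:Add1,r1:1,r2:5,r3:Mul2
c4: CDB Add1=-4; issue SUB r1<-Add1 | r0:-4,r1:Add1,r2:5,r3:Mul2
c5: CDB Mul1=4; issue SUB r1<-Add2 | r0:-4,r1:Add2,r2:5,r3:Mul2
c6: CDB Add1=5; issue SUB r1<-Add1 | r0:-4,r1:Add1,r2:5,r3:Mul2
c7: issue ADD r0<-Add3 | r0:Add3,r1:Add1,r2:5,r3:Mul2
c8: CDB Mul2=16 | r0:Add3,r1:Add1,r2:5,r3:16
c9: - | r0:Add3,r1:Add1,r2:5,r3:16
c10: CDB Add1=-11 | r0:Add3,r1:-11,r2:5,r3:16

STATUS = TAG Add3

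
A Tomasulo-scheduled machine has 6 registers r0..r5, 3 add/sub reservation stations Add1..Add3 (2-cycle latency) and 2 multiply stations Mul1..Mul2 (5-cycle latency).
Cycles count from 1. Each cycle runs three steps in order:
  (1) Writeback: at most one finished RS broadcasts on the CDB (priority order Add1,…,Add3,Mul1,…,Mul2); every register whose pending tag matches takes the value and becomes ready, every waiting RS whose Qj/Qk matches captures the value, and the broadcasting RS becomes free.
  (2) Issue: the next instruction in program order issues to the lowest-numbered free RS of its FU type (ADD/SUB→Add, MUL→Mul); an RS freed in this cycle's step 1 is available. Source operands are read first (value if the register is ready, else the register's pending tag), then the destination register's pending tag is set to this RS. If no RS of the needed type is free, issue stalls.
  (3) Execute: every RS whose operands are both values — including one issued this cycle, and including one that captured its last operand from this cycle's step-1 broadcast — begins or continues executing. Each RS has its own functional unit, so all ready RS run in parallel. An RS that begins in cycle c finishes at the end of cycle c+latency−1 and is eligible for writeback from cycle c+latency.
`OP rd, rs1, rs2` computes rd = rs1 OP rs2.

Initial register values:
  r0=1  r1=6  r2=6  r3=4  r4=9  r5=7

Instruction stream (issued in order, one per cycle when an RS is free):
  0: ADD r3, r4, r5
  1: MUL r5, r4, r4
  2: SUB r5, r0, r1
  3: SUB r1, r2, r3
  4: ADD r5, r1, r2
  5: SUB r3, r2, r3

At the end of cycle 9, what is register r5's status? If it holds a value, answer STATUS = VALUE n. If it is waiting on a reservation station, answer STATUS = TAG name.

STATUS = VALUE -4

c1: issue ADD r3<-Add1 | r0:1,r1:6,r2:6,r3:Add1,r4:9,r5:7
c2: issue MUL r5<-Mul1 | r0:1,r1:6,r2:6,r3:Add1,r4:9,r5:Mul1
c3: CDB Add1=16; issue SUB r5<-Add1 | r0:1,r1:6,r2:6,r3:16,r4:9,r5:Add1
c4: issue SUB r1<-Add2 | r0:1,r1:Add2,r2:6,r3:16,r4:9,r5:Add1
c5: CDB Add1=-5; issue ADD r5<-Add1 | r0:1,r1:Add2,r2:6,r3:16,r4:9,r5:Add1
c6: CDB Add2=-10; issue SUB r3<-Add2 | r0:1,r1:-10,r2:6,r3:Add2,r4:9,r5:Add1
c7: CDB Mul1=81 | r0:1,r1:-10,r2:6,r3:Add2,r4:9,r5:Add1
c8: CDB Add1=-4 | r0:1,r1:-10,r2:6,r3:Add2,r4:9,r5:-4
c9: CDB Add2=-10 | r0:1,r1:-10,r2:6,r3:-10,r4:9,r5:-4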